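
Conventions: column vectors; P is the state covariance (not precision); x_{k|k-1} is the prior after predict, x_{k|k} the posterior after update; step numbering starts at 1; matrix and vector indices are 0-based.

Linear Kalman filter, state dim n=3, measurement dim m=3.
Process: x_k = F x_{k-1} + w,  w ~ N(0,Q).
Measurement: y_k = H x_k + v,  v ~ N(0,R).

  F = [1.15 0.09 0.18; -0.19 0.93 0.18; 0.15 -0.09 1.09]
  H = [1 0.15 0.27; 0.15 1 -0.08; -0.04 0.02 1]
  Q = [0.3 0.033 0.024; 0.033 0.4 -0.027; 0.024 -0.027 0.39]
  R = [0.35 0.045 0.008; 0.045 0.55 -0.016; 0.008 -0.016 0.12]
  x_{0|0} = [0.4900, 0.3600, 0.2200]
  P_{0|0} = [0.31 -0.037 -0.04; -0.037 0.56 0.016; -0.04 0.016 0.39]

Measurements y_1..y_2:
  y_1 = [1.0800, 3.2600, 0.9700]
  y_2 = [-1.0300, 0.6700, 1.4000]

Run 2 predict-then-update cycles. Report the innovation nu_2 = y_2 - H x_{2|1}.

step 1: x^-=[0.6355, 0.2813, 0.2809]  P^-=[0.7034 -0.0181 0.1029; -0.0181 0.9293 0.0112; 0.1029 0.0112 0.8496]  S=[1.1873 0.2518 0.3153; 0.2518 1.4909 -0.0420; 0.3153 -0.0420 0.9634]  K=[0.6650 -0.0633 -0.1432; -0.0492 0.6314 0.0753; 0.0559 -0.0130 0.8590]  nu=[0.3265, 2.9058, 0.7089]  x^+=[0.5672, 2.1532, 0.8704]  P^+=[0.2346 -0.0378 -0.0007; -0.0378 0.3487 -0.0099; -0.0007 -0.0099 0.1039]
step 2: x^-=[1.0027, 2.0514, 0.8400]  P^-=[0.6080 -0.0275 0.0837; -0.0275 0.7235 -0.0582; 0.0837 -0.0582 0.5243]  S=[1.0448 0.1870 0.2008; 0.1870 1.2896 -0.0914; 0.2008 -0.0914 0.6366]  K=[0.6317 -0.0555 -0.1148; -0.0451 0.5700 0.0291; 0.0580 -0.0200 0.7954]  nu=[-2.5673, -1.4646, 0.5591]  x^+=[-0.6018, 1.3485, 1.1651]  P^+=[0.2222 -0.0335 0.0017; -0.0335 0.3150 -0.0136; 0.0017 -0.0136 0.0966]

innov = [-2.5673, -1.4646, 0.5591]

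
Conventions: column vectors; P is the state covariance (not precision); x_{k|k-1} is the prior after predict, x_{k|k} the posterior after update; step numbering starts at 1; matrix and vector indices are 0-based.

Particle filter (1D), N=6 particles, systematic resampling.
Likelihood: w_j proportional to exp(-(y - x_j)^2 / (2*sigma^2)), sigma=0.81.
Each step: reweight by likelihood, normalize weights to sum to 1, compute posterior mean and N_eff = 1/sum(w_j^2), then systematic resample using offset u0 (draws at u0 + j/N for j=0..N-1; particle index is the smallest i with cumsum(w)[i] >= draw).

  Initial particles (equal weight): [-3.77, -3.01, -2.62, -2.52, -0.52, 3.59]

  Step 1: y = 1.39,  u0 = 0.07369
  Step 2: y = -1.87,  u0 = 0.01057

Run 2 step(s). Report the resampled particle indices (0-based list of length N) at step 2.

resampled_idx = [0, 0, 1, 2, 2, 3]

step 1: w=[0.0000, 0.0000, 0.0001, 0.0001, 0.7125, 0.2873]  mean=0.6605  Neff=1.6942  idx=[4, 4, 4, 4, 5, 5]
step 2: w=[0.2500, 0.2500, 0.2500, 0.2500, 0.0000, 0.0000]  mean=-0.5200  Neff=4.0000  idx=[0, 0, 1, 2, 2, 3]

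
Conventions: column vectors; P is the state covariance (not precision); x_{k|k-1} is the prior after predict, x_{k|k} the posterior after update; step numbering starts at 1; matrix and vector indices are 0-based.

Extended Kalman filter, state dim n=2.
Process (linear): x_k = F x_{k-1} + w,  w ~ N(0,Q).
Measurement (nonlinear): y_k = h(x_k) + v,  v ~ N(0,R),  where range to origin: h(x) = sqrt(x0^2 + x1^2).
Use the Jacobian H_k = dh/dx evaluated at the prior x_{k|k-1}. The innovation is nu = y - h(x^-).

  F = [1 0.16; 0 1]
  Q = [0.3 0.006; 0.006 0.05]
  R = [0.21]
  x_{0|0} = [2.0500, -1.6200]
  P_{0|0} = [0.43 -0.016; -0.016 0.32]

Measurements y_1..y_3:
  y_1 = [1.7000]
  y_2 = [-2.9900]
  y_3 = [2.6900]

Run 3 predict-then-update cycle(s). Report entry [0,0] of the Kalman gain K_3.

K[0,0] = -0.8232

step 1: x^-=[1.7908, -1.6200]  P^-=[0.7331 0.0412; 0.0412 0.3700]  H_jac=[0.7416 -0.6709]  S=[0.7387]  K=[0.6985; -0.2947]  nu=[-0.7148]  x^+=[1.2915, -1.4094]  P^+=[0.3726 0.1932; 0.1932 0.3059]
step 2: x^-=[1.0660, -1.4094]  P^-=[0.7423 0.2482; 0.2482 0.3559]  H_jac=[0.6032 -0.7976]  S=[0.4677]  K=[0.5342; -0.2868]  nu=[-4.7571]  x^+=[-1.4753, -0.0452]  P^+=[0.6088 0.3198; 0.3198 0.3174]
step 3: x^-=[-1.4826, -0.0452]  P^-=[1.0193 0.3766; 0.3766 0.3674]  H_jac=[-0.9995 -0.0305]  S=[1.2517]  K=[-0.8232; -0.3097]  nu=[1.2067]  x^+=[-2.4759, -0.4190]  P^+=[0.1712 0.0575; 0.0575 0.2474]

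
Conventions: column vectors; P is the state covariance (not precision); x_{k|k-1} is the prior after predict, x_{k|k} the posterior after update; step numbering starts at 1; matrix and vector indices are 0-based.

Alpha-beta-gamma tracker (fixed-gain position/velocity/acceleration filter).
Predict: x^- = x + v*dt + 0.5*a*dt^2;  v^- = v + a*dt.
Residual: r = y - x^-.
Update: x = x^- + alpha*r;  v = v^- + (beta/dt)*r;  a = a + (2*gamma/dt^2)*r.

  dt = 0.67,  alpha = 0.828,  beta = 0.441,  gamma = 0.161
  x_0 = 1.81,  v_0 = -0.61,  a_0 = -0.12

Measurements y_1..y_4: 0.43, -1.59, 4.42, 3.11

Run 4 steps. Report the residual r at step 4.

step 1: x_pred=1.3744  r=-0.9444  x^+=0.5924  v^+=-1.3120  a^+=-0.7974
step 2: x_pred=-0.4656  r=-1.1244  x^+=-1.3966  v^+=-2.5864  a^+=-1.6040
step 3: x_pred=-3.4895  r=7.9095  x^+=3.0596  v^+=1.5451  a^+=4.0696
step 4: x_pred=5.0082  r=-1.8982  x^+=3.4365  v^+=3.0223  a^+=2.7080

resid = -1.8982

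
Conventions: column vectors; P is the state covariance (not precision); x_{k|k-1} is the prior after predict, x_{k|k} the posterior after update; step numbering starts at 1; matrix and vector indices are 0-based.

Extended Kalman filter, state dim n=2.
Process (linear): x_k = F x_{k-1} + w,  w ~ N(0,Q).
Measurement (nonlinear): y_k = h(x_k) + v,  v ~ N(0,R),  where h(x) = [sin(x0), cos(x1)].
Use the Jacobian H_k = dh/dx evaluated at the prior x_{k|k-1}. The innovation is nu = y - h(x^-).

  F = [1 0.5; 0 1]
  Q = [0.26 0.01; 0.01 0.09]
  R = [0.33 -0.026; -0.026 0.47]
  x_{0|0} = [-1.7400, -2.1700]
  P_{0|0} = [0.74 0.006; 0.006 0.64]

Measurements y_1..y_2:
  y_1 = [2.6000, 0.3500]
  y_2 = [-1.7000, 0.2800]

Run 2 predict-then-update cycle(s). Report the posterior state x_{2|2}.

x_post = [-7.2441, -1.9465]

step 1: x^-=[-2.8250, -2.1700]  P^-=[1.1660 0.3360; 0.3360 0.7300]  H_jac=[-0.9503 0.0000; 0.0000 0.8258]  S=[1.3830 -0.2897; -0.2897 0.9678]  K=[-0.7907 0.0500; -0.1071 0.5908]  nu=[2.9113, 0.9140]  x^+=[-5.0813, -1.9419]  P^+=[0.2760 0.0534; 0.0534 0.3396]
step 2: x^-=[-6.0523, -1.9419]  P^-=[0.6742 0.2332; 0.2332 0.4296]  H_jac=[0.9735 0.0000; 0.0000 0.9319]  S=[0.9689 0.1855; 0.1855 0.8431]  K=[0.6557 0.1135; 0.1496 0.4420]  nu=[-1.9288, 0.6426]  x^+=[-7.2441, -1.9465]  P^+=[0.2192 0.0389; 0.0389 0.2187]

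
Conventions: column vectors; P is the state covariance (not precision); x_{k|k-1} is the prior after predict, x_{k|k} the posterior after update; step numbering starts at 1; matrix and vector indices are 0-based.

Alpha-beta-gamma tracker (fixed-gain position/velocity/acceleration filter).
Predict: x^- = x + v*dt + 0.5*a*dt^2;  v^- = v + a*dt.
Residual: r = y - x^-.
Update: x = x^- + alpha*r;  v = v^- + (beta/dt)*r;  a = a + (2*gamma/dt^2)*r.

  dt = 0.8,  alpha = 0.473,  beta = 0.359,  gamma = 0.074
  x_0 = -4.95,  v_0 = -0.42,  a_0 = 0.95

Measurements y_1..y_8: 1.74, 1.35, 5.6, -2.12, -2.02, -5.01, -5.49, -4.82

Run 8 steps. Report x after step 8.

step 1: x_pred=-4.9820  r=6.7220  x^+=-1.8025  v^+=3.3565  a^+=2.5045
step 2: x_pred=1.6841  r=-0.3341  x^+=1.5261  v^+=5.2101  a^+=2.4272
step 3: x_pred=6.4709  r=-0.8709  x^+=6.0590  v^+=6.7611  a^+=2.2258
step 4: x_pred=12.1801  r=-14.3001  x^+=5.4161  v^+=2.1246  a^+=-1.0811
step 5: x_pred=6.7698  r=-8.7898  x^+=2.6122  v^+=-2.6848  a^+=-3.1137
step 6: x_pred=-0.5320  r=-4.4780  x^+=-2.6501  v^+=-7.1853  a^+=-4.1493
step 7: x_pred=-9.7261  r=4.2361  x^+=-7.7224  v^+=-8.6038  a^+=-3.1697
step 8: x_pred=-15.6197  r=10.7997  x^+=-10.5115  v^+=-6.2931  a^+=-0.6723

x_post = -10.5115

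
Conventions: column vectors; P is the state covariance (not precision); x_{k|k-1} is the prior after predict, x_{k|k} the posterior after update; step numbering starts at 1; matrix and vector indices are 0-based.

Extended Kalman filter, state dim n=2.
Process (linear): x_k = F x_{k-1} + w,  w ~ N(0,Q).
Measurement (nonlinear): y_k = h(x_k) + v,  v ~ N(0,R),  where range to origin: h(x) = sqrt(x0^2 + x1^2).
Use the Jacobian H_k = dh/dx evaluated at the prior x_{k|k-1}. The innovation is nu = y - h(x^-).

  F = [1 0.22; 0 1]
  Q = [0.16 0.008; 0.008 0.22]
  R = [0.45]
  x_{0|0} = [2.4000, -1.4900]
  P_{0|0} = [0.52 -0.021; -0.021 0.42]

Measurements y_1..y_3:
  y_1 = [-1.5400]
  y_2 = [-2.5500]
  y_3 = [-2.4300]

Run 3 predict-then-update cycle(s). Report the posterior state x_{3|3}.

step 1: x^-=[2.0722, -1.4900]  P^-=[0.6911 0.0794; 0.0794 0.6400]  H_jac=[0.8119 -0.5838]  S=[1.0484]  K=[0.4910; -0.2949]  nu=[-4.0923]  x^+=[0.0630, -0.2832]  P^+=[0.4384 0.2312; 0.2312 0.5488]
step 2: x^-=[0.0007, -0.2832]  P^-=[0.7266 0.3599; 0.3599 0.7688]  H_jac=[0.0024 -1.0000]  S=[1.2171]  K=[-0.2943; -0.6310]  nu=[-2.8332]  x^+=[0.8345, 1.5045]  P^+=[0.6212 0.1339; 0.1339 0.2843]
step 3: x^-=[1.1655, 1.5045]  P^-=[0.8539 0.2045; 0.2045 0.5043]  H_jac=[0.6124 0.7905]  S=[1.2834]  K=[0.5334; 0.4082]  nu=[-4.3331]  x^+=[-1.1459, -0.2642]  P^+=[0.4887 -0.0750; -0.0750 0.2904]

x_post = [-1.1459, -0.2642]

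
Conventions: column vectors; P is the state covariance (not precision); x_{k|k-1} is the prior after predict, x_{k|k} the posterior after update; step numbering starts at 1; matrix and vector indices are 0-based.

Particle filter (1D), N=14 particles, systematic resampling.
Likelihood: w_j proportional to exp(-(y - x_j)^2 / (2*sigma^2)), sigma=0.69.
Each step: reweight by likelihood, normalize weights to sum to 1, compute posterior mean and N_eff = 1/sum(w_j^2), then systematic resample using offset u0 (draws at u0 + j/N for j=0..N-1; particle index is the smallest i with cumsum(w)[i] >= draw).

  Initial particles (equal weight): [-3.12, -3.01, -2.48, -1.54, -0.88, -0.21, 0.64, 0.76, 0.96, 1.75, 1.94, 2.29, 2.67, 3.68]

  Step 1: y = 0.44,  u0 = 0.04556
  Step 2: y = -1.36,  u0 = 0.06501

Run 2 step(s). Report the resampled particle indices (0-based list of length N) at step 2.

resampled_idx = [0, 0, 0, 0, 0, 0, 0, 0, 1, 1, 2, 2, 2, 10]

step 1: w=[0.0000, 0.0000, 0.0000, 0.0044, 0.0431, 0.1725, 0.2577, 0.2414, 0.2024, 0.0443, 0.0253, 0.0074, 0.0014, 0.0000]  mean=0.6092  Neff=5.0014  idx=[4, 5, 5, 6, 6, 6, 6, 7, 7, 7, 8, 8, 8, 10]
step 2: w=[0.5685, 0.1806, 0.1806, 0.0108, 0.0108, 0.0108, 0.0108, 0.0065, 0.0065, 0.0065, 0.0025, 0.0025, 0.0025, 0.0000]  mean=-0.5263  Neff=2.5707  idx=[0, 0, 0, 0, 0, 0, 0, 0, 1, 1, 2, 2, 2, 10]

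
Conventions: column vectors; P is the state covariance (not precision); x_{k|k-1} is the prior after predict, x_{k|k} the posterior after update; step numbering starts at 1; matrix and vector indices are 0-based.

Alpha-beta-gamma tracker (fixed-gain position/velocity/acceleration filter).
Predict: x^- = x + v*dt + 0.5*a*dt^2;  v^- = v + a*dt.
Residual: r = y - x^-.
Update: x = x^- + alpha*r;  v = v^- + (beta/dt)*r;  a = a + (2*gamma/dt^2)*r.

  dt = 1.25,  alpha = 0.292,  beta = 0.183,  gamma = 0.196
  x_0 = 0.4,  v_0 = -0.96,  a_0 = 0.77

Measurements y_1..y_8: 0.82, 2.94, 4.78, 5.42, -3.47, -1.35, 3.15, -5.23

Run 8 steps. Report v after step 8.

v_post = -15.7399

step 1: x_pred=-0.1984  r=1.0184  x^+=0.0989  v^+=0.1516  a^+=1.0255
step 2: x_pred=1.0896  r=1.8504  x^+=1.6299  v^+=1.7044  a^+=1.4897
step 3: x_pred=4.9243  r=-0.1443  x^+=4.8821  v^+=3.5454  a^+=1.4535
step 4: x_pred=10.4495  r=-5.0295  x^+=8.9809  v^+=4.6260  a^+=0.1917
step 5: x_pred=14.9132  r=-18.3832  x^+=9.5453  v^+=2.1744  a^+=-4.4202
step 6: x_pred=8.8100  r=-10.1600  x^+=5.8433  v^+=-4.8383  a^+=-6.9692
step 7: x_pred=-5.6493  r=8.7993  x^+=-3.0799  v^+=-12.2616  a^+=-4.7616
step 8: x_pred=-22.1269  r=16.8969  x^+=-17.1930  v^+=-15.7399  a^+=-0.5225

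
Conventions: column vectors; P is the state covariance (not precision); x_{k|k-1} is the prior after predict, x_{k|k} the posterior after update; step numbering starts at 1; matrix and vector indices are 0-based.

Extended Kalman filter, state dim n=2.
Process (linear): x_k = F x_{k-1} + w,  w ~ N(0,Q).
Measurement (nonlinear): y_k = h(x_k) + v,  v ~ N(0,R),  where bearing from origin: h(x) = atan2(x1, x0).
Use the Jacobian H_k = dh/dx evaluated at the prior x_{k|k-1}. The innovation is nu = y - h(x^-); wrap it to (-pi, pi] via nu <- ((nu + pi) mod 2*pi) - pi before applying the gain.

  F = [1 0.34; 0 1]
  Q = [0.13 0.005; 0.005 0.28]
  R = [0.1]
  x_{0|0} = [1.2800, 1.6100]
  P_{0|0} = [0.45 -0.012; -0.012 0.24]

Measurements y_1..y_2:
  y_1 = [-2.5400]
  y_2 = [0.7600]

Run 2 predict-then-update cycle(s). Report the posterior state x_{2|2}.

step 1: x^-=[1.8274, 1.6100]  P^-=[0.5996 0.0746; 0.0746 0.5200]  H_jac=[-0.2714 0.3081]  S=[0.1811]  K=[-0.7719; 0.7730]  nu=[3.0209]  x^+=[-0.5046, 3.9452]  P^+=[0.4917 0.1826; 0.1826 0.4118]
step 2: x^-=[0.8368, 3.9452]  P^-=[0.7935 0.3277; 0.3277 0.6918]  H_jac=[-0.2426 0.0514]  S=[0.1403]  K=[-1.2514; -0.3127]  nu=[-0.6018]  x^+=[1.5898, 4.1334]  P^+=[0.5737 0.2727; 0.2727 0.6781]

x_post = [1.5898, 4.1334]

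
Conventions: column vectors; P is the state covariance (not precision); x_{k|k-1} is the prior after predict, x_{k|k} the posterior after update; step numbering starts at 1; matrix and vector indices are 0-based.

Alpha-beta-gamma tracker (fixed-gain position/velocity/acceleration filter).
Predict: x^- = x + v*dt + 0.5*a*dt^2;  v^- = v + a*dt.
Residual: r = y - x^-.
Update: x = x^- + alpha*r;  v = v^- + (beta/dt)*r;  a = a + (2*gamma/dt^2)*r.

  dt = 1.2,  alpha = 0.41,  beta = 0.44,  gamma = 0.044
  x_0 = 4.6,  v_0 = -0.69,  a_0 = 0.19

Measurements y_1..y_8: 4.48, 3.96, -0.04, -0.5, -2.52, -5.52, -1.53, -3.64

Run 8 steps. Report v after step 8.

v_post = 0.7554

step 1: x_pred=3.9088  r=0.5712  x^+=4.1430  v^+=-0.2526  a^+=0.2249
step 2: x_pred=4.0019  r=-0.0419  x^+=3.9847  v^+=0.0020  a^+=0.2223
step 3: x_pred=4.1472  r=-4.1872  x^+=2.4304  v^+=-1.2665  a^+=-0.0335
step 4: x_pred=0.8865  r=-1.3865  x^+=0.3180  v^+=-1.8151  a^+=-0.1183
step 5: x_pred=-1.9453  r=-0.5747  x^+=-2.1809  v^+=-2.1678  a^+=-0.1534
step 6: x_pred=-4.8927  r=-0.6273  x^+=-5.1499  v^+=-2.5819  a^+=-0.1917
step 7: x_pred=-8.3861  r=6.8561  x^+=-5.5751  v^+=-0.2980  a^+=0.2273
step 8: x_pred=-5.7691  r=2.1291  x^+=-4.8962  v^+=0.7554  a^+=0.3574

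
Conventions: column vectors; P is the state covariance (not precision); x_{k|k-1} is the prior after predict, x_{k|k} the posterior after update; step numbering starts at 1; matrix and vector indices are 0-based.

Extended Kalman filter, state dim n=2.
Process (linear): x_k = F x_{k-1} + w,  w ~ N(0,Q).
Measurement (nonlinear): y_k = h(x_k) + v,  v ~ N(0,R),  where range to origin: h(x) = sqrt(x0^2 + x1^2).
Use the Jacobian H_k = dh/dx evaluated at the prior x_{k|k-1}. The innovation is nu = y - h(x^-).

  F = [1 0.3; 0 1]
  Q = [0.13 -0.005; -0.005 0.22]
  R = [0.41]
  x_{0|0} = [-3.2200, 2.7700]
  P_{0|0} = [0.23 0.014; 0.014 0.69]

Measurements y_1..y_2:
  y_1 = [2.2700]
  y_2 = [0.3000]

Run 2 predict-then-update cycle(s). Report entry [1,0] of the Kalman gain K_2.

step 1: x^-=[-2.3890, 2.7700]  P^-=[0.4305 0.2160; 0.2160 0.9100]  H_jac=[-0.6531 0.7573]  S=[0.9018]  K=[-0.1304; 0.6077]  nu=[-1.3879]  x^+=[-2.2080, 1.9266]  P^+=[0.4152 0.2875; 0.2875 0.5770]
step 2: x^-=[-1.6301, 1.9266]  P^-=[0.7696 0.4555; 0.4555 0.7970]  H_jac=[-0.6459 0.7634]  S=[0.7463]  K=[-0.2001; 0.4210]  nu=[-2.2236]  x^+=[-1.1852, 0.9905]  P^+=[0.7397 0.5184; 0.5184 0.6647]

K[1,0] = 0.4210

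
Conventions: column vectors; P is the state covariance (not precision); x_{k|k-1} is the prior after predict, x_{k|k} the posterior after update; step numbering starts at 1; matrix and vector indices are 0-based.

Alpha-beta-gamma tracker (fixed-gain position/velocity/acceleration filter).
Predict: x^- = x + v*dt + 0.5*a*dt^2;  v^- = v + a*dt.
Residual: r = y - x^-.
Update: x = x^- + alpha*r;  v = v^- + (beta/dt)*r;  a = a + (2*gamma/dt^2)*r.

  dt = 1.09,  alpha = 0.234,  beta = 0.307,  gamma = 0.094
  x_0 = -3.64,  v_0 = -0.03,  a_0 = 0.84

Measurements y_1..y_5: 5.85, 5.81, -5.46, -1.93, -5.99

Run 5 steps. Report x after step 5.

x_post = 4.0839

step 1: x_pred=-3.1737  r=9.0237  x^+=-1.0622  v^+=3.4271  a^+=2.2679
step 2: x_pred=4.0207  r=1.7893  x^+=4.4394  v^+=6.4031  a^+=2.5510
step 3: x_pred=12.9342  r=-18.3942  x^+=8.6299  v^+=4.0030  a^+=-0.3596
step 4: x_pred=12.7795  r=-14.7095  x^+=9.3375  v^+=-0.5320  a^+=-2.6872
step 5: x_pred=7.1613  r=-13.1513  x^+=4.0839  v^+=-7.1651  a^+=-4.7682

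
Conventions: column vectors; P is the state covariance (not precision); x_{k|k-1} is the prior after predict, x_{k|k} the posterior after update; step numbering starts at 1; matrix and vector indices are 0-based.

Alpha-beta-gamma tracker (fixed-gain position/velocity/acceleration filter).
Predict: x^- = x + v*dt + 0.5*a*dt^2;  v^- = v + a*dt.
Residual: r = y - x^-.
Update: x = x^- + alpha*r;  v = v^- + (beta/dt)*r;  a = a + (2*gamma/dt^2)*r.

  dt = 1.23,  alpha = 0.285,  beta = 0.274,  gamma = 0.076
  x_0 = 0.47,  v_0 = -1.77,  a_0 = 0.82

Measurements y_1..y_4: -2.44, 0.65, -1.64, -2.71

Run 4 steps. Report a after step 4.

a_post = 0.3918

step 1: x_pred=-1.0868  r=-1.3532  x^+=-1.4725  v^+=-1.0628  a^+=0.6840
step 2: x_pred=-2.2623  r=2.9123  x^+=-1.4323  v^+=0.4273  a^+=0.9766
step 3: x_pred=-0.1680  r=-1.4720  x^+=-0.5875  v^+=1.3006  a^+=0.8287
step 4: x_pred=1.6392  r=-4.3492  x^+=0.3997  v^+=1.3512  a^+=0.3918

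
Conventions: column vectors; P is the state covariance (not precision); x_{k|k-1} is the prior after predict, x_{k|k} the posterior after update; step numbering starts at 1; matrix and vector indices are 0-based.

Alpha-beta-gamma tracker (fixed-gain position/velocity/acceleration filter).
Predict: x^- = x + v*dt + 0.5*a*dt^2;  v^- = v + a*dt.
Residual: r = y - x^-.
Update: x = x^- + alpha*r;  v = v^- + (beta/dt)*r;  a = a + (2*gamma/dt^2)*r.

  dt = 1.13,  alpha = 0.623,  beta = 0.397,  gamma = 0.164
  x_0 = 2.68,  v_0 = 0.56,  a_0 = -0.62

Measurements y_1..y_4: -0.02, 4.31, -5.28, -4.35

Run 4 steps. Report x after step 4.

step 1: x_pred=2.9170  r=-2.9370  x^+=1.0872  v^+=-1.1724  a^+=-1.3744
step 2: x_pred=-1.1151  r=5.4251  x^+=2.2647  v^+=-0.8195  a^+=0.0191
step 3: x_pred=1.3509  r=-6.6309  x^+=-2.7802  v^+=-3.1275  a^+=-1.6841
step 4: x_pred=-7.3895  r=3.0395  x^+=-5.4959  v^+=-3.9627  a^+=-0.9034

x_post = -5.4959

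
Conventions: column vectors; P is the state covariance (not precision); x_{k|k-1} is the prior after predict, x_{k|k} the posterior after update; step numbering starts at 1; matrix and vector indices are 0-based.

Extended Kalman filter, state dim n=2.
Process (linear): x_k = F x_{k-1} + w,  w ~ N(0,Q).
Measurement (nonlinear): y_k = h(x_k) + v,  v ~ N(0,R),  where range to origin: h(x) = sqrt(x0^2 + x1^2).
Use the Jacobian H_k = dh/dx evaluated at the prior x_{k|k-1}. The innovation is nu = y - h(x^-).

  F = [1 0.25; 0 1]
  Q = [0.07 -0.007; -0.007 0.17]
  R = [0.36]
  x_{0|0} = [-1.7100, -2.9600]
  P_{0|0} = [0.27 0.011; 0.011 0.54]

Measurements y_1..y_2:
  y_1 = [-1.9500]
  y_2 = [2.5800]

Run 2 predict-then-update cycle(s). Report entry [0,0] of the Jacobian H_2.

H_jac[0,0] = -0.6856

step 1: x^-=[-2.4500, -2.9600]  P^-=[0.3793 0.1390; 0.1390 0.7100]  H_jac=[-0.6376 -0.7704]  S=[1.0721]  K=[-0.3254; -0.5928]  nu=[-5.7924]  x^+=[-0.5649, 0.4740]  P^+=[0.2657 -0.0678; -0.0678 0.3332]
step 2: x^-=[-0.4464, 0.4740]  P^-=[0.3226 0.0085; 0.0085 0.5032]  H_jac=[-0.6856 0.7280]  S=[0.7699]  K=[-0.2793; 0.4683]  nu=[1.9289]  x^+=[-0.9852, 1.3772]  P^+=[0.2626 0.1092; 0.1092 0.3344]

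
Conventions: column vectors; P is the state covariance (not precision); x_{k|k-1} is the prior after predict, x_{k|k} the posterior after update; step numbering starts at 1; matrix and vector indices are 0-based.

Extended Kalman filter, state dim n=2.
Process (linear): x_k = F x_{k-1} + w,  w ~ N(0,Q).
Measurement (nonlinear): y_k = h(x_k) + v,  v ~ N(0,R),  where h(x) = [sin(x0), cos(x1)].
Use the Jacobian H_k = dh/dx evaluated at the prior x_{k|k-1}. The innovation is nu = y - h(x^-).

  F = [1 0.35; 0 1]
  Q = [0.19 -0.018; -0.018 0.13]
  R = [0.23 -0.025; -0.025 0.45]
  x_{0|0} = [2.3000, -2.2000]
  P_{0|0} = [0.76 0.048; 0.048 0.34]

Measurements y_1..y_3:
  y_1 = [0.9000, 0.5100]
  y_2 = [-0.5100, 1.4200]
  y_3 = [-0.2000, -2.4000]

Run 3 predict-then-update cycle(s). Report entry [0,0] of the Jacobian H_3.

H_jac[0,0] = 0.7511

step 1: x^-=[1.5300, -2.2000]  P^-=[1.0252 0.1490; 0.1490 0.4700]  H_jac=[0.0408 0.0000; 0.0000 0.8085]  S=[0.2317 -0.0201; -0.0201 0.7572]  K=[0.1947 0.1643; 0.0699 0.5037]  nu=[-0.0992, 1.0985]  x^+=[1.6911, -1.6536]  P^+=[0.9973 0.0854; 0.0854 0.2782]
step 2: x^-=[1.1124, -1.6536]  P^-=[1.2812 0.1648; 0.1648 0.4082]  H_jac=[0.4426 0.0000; 0.0000 0.9966]  S=[0.4809 0.0477; 0.0477 0.8554]  K=[1.1664 0.1270; 0.1051 0.4697]  nu=[-1.4067, 1.5027]  x^+=[-0.3376, -1.0956]  P^+=[0.5990 0.0281; 0.0281 0.2095]
step 3: x^-=[-0.7211, -1.0956]  P^-=[0.8343 0.0834; 0.0834 0.3395]  H_jac=[0.7511 0.0000; 0.0000 0.8892]  S=[0.7006 0.0307; 0.0307 0.7184]  K=[0.8915 0.0651; 0.0711 0.4171]  nu=[0.4602, -2.8575]  x^+=[-0.4969, -2.2548]  P^+=[0.2708 0.0079; 0.0079 0.2091]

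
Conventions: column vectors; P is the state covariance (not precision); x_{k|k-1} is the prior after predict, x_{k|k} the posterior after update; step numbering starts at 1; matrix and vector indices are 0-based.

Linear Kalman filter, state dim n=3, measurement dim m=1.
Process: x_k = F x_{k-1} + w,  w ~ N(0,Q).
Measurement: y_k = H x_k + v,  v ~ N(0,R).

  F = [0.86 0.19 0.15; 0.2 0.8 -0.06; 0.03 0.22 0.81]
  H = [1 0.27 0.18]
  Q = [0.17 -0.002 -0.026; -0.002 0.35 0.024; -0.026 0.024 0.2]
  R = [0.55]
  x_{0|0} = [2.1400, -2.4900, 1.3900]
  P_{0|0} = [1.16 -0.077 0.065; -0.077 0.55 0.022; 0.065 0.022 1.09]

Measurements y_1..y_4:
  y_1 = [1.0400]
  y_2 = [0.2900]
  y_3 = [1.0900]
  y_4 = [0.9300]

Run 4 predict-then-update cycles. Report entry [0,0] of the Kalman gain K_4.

K[0,0] = 0.3734

step 1: x^-=[1.5758, -1.6474, 0.6423]  P^-=[1.0652 0.2164 0.1940; 0.2164 0.7240 0.0939; 0.1940 0.0939 0.9528]  S=[1.8947]  K=[0.6115; 0.2263; 0.2063]  nu=[-0.2066]  x^+=[1.4495, -1.6942, 0.5997]  P^+=[0.3568 -0.0458 -0.0450; -0.0458 0.6270 0.0055; -0.0450 0.0055 0.8722]
step 2: x^-=[1.0146, -1.1014, 0.1565]  P^-=[0.4499 0.1151 0.0759; 0.1151 0.7546 0.0872; 0.0759 0.0872 0.8020]  S=[1.1788]  K=[0.4196; 0.2838; 0.2069]  nu=[-0.4554]  x^+=[0.8235, -1.2307, 0.0623]  P^+=[0.2423 -0.0252 -0.0264; -0.0252 0.6596 0.0180; -0.0264 0.0180 0.7516]
step 3: x^-=[0.4838, -0.8236, -0.1956]  P^-=[0.3759 0.1174 0.0791; 0.1174 0.7754 0.1105; 0.0791 0.1105 0.7301]  S=[1.1087]  K=[0.3805; 0.3126; 0.2168]  nu=[0.8638]  x^+=[0.8124, -0.5535, -0.0083]  P^+=[0.2154 -0.0145 -0.0124; -0.0145 0.6670 0.0354; -0.0124 0.0354 0.6780]
step 4: x^-=[0.5923, -0.2798, -0.1041]  P^-=[0.3627 0.1239 0.0849; 0.1239 0.7802 0.1292; 0.0849 0.1292 0.6891]  S=[1.1020]  K=[0.3734; 0.3247; 0.2213]  nu=[0.4320]  x^+=[0.7536, -0.1395, -0.0085]  P^+=[0.2091 -0.0097 -0.0061; -0.0097 0.6640 0.0500; -0.0061 0.0500 0.6351]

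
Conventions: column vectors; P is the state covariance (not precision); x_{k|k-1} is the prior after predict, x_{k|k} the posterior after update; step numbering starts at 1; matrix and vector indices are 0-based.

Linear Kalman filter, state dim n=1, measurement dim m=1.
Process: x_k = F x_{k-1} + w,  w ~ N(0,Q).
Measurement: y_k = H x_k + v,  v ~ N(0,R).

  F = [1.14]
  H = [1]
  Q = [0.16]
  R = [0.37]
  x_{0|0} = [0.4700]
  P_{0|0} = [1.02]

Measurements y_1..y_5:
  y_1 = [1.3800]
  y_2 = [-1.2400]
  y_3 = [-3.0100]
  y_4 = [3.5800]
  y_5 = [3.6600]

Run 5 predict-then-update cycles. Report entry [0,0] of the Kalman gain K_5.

step 1: x^-=[0.5358]  P^-=[1.4856]  S=[1.8556]  K=[0.8006]  nu=[0.8442]  x^+=[1.2117]  P^+=[0.2962]
step 2: x^-=[1.3813]  P^-=[0.5450]  S=[0.9150]  K=[0.5956]  nu=[-2.6213]  x^+=[-0.1800]  P^+=[0.2204]
step 3: x^-=[-0.2052]  P^-=[0.4464]  S=[0.8164]  K=[0.5468]  nu=[-2.8048]  x^+=[-1.7388]  P^+=[0.2023]
step 4: x^-=[-1.9823]  P^-=[0.4229]  S=[0.7929]  K=[0.5334]  nu=[5.5623]  x^+=[0.9845]  P^+=[0.1973]
step 5: x^-=[1.1223]  P^-=[0.4165]  S=[0.7865]  K=[0.5295]  nu=[2.5377]  x^+=[2.4661]  P^+=[0.1959]

K[0,0] = 0.5295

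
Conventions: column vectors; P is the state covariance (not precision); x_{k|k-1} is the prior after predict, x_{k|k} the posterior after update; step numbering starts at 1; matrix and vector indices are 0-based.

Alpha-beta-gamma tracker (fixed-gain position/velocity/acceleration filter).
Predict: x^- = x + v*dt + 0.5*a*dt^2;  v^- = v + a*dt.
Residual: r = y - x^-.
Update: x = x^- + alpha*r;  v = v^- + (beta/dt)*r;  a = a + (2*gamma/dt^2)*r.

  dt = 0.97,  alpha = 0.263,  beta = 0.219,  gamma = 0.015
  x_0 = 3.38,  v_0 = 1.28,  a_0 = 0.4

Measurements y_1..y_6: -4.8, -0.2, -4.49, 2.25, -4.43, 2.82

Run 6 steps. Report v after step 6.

v_post = 0.1861

step 1: x_pred=4.8098  r=-9.6098  x^+=2.2824  v^+=-0.5016  a^+=0.0936
step 2: x_pred=1.8399  r=-2.0399  x^+=1.3034  v^+=-0.8714  a^+=0.0286
step 3: x_pred=0.4716  r=-4.9616  x^+=-0.8333  v^+=-1.9639  a^+=-0.1296
step 4: x_pred=-2.7993  r=5.0493  x^+=-1.4713  v^+=-0.9496  a^+=0.0314
step 5: x_pred=-2.3777  r=-2.0523  x^+=-2.9175  v^+=-1.3826  a^+=-0.0341
step 6: x_pred=-4.2746  r=7.0946  x^+=-2.4087  v^+=0.1861  a^+=0.1921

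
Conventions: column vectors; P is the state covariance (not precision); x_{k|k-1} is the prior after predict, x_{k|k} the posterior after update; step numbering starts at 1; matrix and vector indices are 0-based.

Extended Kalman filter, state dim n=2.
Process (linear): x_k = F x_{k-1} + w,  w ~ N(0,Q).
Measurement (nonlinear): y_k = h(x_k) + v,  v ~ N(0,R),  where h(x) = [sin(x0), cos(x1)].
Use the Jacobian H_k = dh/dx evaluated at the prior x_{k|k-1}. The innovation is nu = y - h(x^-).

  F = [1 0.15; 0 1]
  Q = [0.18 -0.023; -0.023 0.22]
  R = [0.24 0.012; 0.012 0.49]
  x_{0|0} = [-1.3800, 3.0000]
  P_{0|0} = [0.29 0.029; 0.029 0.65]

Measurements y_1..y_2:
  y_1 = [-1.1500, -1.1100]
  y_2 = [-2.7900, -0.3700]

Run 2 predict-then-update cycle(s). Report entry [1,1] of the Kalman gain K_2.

step 1: x^-=[-0.9300, 3.0000]  P^-=[0.4933 0.1035; 0.1035 0.8700]  H_jac=[0.5978 0.0000; 0.0000 -0.1411]  S=[0.4163 0.0033; 0.0033 0.5073]  K=[0.7087 -0.0334; 0.1505 -0.2430]  nu=[-0.3484, -0.1200]  x^+=[-1.1729, 2.9767]  P^+=[0.2838 0.0556; 0.0556 0.8309]
step 2: x^-=[-0.7264, 2.9767]  P^-=[0.4992 0.1572; 0.1572 1.0509]  H_jac=[0.7476 0.0000; 0.0000 -0.1641]  S=[0.5190 -0.0073; -0.0073 0.5183]  K=[0.7185 -0.0397; 0.2218 -0.3297]  nu=[-2.1258, 0.6164]  x^+=[-2.2783, 2.3020]  P^+=[0.2300 0.0659; 0.0659 0.9679]

K[1,1] = -0.3297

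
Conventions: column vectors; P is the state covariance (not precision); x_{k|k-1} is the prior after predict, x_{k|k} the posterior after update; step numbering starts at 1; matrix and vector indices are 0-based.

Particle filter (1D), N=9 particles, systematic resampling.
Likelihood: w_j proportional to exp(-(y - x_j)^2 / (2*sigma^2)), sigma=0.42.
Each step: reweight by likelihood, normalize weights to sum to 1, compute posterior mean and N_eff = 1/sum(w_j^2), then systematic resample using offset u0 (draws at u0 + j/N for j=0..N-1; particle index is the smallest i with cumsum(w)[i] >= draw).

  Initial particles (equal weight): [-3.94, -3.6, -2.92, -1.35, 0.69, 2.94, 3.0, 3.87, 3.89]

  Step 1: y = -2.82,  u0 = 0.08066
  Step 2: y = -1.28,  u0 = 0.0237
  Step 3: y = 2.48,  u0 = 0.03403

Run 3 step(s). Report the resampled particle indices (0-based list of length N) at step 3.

resampled_idx = [0, 1, 2, 3, 4, 5, 6, 7, 8]

step 1: w=[0.0242, 0.1509, 0.8230, 0.0019, 0.0000, 0.0000, 0.0000, 0.0000, 0.0000]  mean=-3.0444  Neff=1.4271  idx=[1, 2, 2, 2, 2, 2, 2, 2, 2]
step 2: w=[0.0001, 0.1250, 0.1250, 0.1250, 0.1250, 0.1250, 0.1250, 0.1250, 0.1250]  mean=-2.9200  Neff=8.0010  idx=[1, 2, 2, 3, 4, 5, 6, 7, 8]
step 3: w=[0.1111, 0.1111, 0.1111, 0.1111, 0.1111, 0.1111, 0.1111, 0.1111, 0.1111]  mean=-2.9200  Neff=9.0000  idx=[0, 1, 2, 3, 4, 5, 6, 7, 8]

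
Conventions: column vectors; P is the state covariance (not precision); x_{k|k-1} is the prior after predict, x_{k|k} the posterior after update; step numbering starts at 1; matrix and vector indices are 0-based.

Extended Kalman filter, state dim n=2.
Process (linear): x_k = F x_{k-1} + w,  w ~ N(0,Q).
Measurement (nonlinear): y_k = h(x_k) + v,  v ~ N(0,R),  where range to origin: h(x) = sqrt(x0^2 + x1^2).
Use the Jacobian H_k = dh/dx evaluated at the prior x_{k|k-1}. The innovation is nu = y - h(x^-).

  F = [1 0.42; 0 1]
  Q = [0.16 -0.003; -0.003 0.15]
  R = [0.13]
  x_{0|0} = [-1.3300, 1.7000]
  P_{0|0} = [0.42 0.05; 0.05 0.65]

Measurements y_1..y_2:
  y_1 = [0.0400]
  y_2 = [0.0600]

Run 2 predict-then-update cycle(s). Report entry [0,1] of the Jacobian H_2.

H_jac[0,1] = 0.1649

step 1: x^-=[-0.6160, 1.7000]  P^-=[0.7367 0.3200; 0.3200 0.8000]  H_jac=[-0.3407 0.9402]  S=[0.7177]  K=[0.0695; 0.8961]  nu=[-1.7682]  x^+=[-0.7389, 0.1155]  P^+=[0.7332 0.2753; 0.2753 0.2237]
step 2: x^-=[-0.6904, 0.1155]  P^-=[1.1639 0.3662; 0.3662 0.3737]  H_jac=[-0.9863 0.1649]  S=[1.1532]  K=[-0.9430; -0.2598]  nu=[-0.6400]  x^+=[-0.0869, 0.2817]  P^+=[0.1383 0.0837; 0.0837 0.2958]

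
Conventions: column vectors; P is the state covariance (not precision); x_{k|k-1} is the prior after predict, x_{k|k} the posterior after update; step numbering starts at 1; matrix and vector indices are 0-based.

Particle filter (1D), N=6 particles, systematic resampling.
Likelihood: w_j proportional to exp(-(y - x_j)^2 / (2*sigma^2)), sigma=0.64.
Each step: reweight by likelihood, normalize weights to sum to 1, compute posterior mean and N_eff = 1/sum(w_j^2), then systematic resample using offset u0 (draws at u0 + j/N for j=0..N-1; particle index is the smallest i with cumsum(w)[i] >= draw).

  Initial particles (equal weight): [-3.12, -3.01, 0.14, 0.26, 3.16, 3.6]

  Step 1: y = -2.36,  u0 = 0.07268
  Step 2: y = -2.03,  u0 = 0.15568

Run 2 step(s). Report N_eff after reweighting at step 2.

N_eff = 5.8877

step 1: w=[0.4525, 0.5468, 0.0004, 0.0002, 0.0000, 0.0000]  mean=-3.0577  Neff=1.9849  idx=[0, 0, 0, 1, 1, 1]
step 2: w=[0.1437, 0.1437, 0.1437, 0.1897, 0.1897, 0.1897]  mean=-3.0574  Neff=5.8877  idx=[1, 2, 3, 4, 5, 5]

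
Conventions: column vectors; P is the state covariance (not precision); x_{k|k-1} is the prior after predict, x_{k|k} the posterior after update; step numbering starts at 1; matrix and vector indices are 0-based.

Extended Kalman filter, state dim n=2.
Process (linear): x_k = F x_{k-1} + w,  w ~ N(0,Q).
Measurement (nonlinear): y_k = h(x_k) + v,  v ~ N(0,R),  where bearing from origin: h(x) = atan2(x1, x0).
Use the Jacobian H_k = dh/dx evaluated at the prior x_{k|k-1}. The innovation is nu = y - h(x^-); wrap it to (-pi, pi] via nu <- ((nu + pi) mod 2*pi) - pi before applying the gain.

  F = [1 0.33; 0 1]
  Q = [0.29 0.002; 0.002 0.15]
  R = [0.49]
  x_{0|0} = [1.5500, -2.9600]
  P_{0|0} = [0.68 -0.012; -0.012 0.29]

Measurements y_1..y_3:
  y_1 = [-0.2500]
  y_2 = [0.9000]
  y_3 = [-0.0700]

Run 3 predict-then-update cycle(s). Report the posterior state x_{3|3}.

step 1: x^-=[0.5732, -2.9600]  P^-=[0.9937 0.0857; 0.0857 0.4400]  H_jac=[0.3256 0.0631]  S=[0.6006]  K=[0.5477; 0.0927]  nu=[1.1295]  x^+=[1.1918, -2.8553]  P^+=[0.8135 0.0552; 0.0552 0.4348]
step 2: x^-=[0.2496, -2.8553]  P^-=[1.1873 0.2007; 0.2007 0.5848]  H_jac=[0.3476 0.0304]  S=[0.6382]  K=[0.6561; 0.1372]  nu=[2.3836]  x^+=[1.8136, -2.5284]  P^+=[0.9125 0.1433; 0.1433 0.5728]
step 3: x^-=[0.9792, -2.5284]  P^-=[1.3595 0.3343; 0.3343 0.7228]  H_jac=[0.3439 0.1332]  S=[0.6943]  K=[0.7376; 0.3043]  nu=[1.1313]  x^+=[1.8136, -2.1842]  P^+=[0.9818 0.1785; 0.1785 0.6586]

x_post = [1.8136, -2.1842]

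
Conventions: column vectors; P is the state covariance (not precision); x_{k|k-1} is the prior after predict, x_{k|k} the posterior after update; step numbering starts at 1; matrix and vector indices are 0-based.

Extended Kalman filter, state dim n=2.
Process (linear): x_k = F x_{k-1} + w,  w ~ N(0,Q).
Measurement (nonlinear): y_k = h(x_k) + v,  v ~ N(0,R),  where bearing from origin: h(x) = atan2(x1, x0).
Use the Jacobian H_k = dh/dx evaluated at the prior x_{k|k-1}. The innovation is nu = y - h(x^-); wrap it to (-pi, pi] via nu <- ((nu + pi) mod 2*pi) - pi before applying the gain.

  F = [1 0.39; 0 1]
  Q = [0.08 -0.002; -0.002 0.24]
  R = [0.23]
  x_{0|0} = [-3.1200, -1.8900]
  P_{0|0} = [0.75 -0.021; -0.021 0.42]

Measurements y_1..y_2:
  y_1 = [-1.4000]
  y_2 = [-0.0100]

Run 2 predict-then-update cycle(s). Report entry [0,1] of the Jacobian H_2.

step 1: x^-=[-3.8571, -1.8900]  P^-=[0.8775 0.1408; 0.1408 0.6600]  H_jac=[0.1024 -0.2091]  S=[0.2620]  K=[0.2307; -0.4716]  nu=[1.2860]  x^+=[-3.5604, -2.4964]  P^+=[0.8636 0.1693; 0.1693 0.6017]
step 2: x^-=[-4.5340, -2.4964]  P^-=[1.1671 0.4020; 0.4020 0.8417]  H_jac=[0.0932 -0.1692]  S=[0.2516]  K=[0.1619; -0.4174]  nu=[2.6283]  x^+=[-4.1085, -3.5934]  P^+=[1.1605 0.4190; 0.4190 0.7979]

H_jac[0,1] = -0.1692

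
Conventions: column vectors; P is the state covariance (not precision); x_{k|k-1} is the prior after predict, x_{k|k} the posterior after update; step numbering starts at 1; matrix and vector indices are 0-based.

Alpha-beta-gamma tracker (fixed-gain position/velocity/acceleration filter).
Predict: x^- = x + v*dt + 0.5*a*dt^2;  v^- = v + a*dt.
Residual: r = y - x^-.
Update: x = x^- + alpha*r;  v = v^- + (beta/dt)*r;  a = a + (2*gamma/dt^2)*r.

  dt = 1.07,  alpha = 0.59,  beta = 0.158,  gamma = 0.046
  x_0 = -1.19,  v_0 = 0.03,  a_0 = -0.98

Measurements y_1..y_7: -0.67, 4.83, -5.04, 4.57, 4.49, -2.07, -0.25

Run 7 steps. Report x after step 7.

x_post = -0.5881

step 1: x_pred=-1.7189  r=1.0489  x^+=-1.1000  v^+=-0.8637  a^+=-0.8957
step 2: x_pred=-2.5370  r=7.3670  x^+=1.8095  v^+=-0.7343  a^+=-0.3037
step 3: x_pred=0.8500  r=-5.8900  x^+=-2.6251  v^+=-1.9290  a^+=-0.7770
step 4: x_pred=-5.1340  r=9.7040  x^+=0.5914  v^+=-1.3275  a^+=0.0027
step 5: x_pred=-0.8275  r=5.3175  x^+=2.3098  v^+=-0.5394  a^+=0.4300
step 6: x_pred=1.9789  r=-4.0489  x^+=-0.4100  v^+=-0.6771  a^+=0.1047
step 7: x_pred=-1.0745  r=0.8245  x^+=-0.5881  v^+=-0.4433  a^+=0.1709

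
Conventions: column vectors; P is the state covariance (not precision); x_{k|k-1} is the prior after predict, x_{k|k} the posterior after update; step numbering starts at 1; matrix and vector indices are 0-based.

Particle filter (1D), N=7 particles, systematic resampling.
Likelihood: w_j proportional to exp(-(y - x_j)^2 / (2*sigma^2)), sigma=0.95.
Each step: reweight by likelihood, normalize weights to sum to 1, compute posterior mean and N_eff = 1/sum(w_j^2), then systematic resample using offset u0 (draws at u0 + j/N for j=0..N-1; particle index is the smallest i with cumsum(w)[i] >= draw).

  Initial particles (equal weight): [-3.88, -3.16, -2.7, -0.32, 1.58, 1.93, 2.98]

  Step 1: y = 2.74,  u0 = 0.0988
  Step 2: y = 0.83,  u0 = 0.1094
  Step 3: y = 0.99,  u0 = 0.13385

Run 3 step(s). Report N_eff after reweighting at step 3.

N_eff = 6.1717

step 1: w=[0.0000, 0.0000, 0.0000, 0.0026, 0.2213, 0.3243, 0.4518]  mean=2.3210  Neff=2.7913  idx=[4, 5, 5, 5, 6, 6, 6]
step 2: w=[0.2931, 0.2047, 0.2047, 0.2047, 0.0309, 0.0309, 0.0309]  mean=1.9248  Neff=4.6619  idx=[0, 0, 1, 2, 2, 3, 5]
step 3: w=[0.1958, 0.1958, 0.1455, 0.1455, 0.1455, 0.1455, 0.0265]  mean=1.8208  Neff=6.1717  idx=[0, 1, 2, 3, 4, 5, 6]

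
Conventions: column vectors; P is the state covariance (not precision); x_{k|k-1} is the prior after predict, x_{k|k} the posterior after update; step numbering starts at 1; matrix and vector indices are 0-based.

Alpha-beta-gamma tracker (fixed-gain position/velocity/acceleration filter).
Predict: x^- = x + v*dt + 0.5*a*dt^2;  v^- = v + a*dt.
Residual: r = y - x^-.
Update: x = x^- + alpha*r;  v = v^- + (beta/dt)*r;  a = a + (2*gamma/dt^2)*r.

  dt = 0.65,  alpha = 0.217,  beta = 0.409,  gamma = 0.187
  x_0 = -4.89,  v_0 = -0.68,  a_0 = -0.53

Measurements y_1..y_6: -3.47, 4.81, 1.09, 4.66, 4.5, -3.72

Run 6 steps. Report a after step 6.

step 1: x_pred=-5.4440  r=1.9740  x^+=-5.0156  v^+=0.2176  a^+=1.2174
step 2: x_pred=-4.6170  r=9.4270  x^+=-2.5714  v^+=6.9406  a^+=9.5622
step 3: x_pred=3.9601  r=-2.8701  x^+=3.3373  v^+=11.3501  a^+=7.0216
step 4: x_pred=12.1982  r=-7.5382  x^+=10.5624  v^+=11.1709  a^+=0.3488
step 5: x_pred=17.8972  r=-13.3972  x^+=14.9900  v^+=2.9677  a^+=-11.5105
step 6: x_pred=14.4874  r=-18.2074  x^+=10.5364  v^+=-15.9708  a^+=-27.6278

a_post = -27.6278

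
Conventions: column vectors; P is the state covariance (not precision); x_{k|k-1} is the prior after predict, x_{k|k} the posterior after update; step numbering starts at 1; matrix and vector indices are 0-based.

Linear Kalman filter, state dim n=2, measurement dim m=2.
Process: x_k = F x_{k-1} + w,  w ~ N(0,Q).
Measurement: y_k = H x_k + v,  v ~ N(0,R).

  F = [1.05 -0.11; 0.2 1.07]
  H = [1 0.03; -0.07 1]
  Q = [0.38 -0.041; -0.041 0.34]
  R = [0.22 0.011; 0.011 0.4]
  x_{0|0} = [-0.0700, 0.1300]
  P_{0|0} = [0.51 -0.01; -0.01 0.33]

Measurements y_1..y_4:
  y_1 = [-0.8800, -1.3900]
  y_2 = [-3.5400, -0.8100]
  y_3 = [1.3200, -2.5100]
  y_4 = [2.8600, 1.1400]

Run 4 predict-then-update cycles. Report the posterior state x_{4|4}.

x_post = [2.0909, -0.1580]

step 1: x^-=[-0.0878, 0.1251]  P^-=[0.9486 0.0162; 0.0162 0.7339]  S=[1.1702 -0.0172; -0.0172 1.1363]  K=[0.8106 -0.0319; 0.0422 0.6455]  nu=[-0.7960, -1.5212]  x^+=[-0.6844, -0.8905]  P^+=[0.1777 0.0086; 0.0086 0.2593]
step 2: x^-=[-0.6207, -1.0897]  P^-=[0.5771 -0.0247; -0.0247 0.6476]  S=[0.7962 -0.0346; -0.0346 1.0539]  K=[0.7222 -0.0381; 0.0202 0.6168]  nu=[-2.8866, 0.2362]  x^+=[-2.7145, -1.0022]  P^+=[0.1584 0.0038; 0.0038 0.2472]
step 3: x^-=[-2.7399, -1.6153]  P^-=[0.5567 -0.0326; -0.0326 0.6310]  S=[0.7753 -0.0416; -0.0416 1.0383]  K=[0.7146 -0.0403; 0.0151 0.6105]  nu=[4.1084, -1.0865]  x^+=[0.2398, -2.2167]  P^+=[0.1567 0.0027; 0.0027 0.2446]
step 4: x^-=[0.4956, -2.3239]  P^-=[0.5551 -0.0339; -0.0339 0.6274]  S=[0.7736 -0.0429; -0.0429 1.0349]  K=[0.7139 -0.0407; 0.0143 0.6092]  nu=[2.4341, 3.4986]  x^+=[2.0909, -0.1580]  P^+=[0.1565 0.0025; 0.0025 0.2440]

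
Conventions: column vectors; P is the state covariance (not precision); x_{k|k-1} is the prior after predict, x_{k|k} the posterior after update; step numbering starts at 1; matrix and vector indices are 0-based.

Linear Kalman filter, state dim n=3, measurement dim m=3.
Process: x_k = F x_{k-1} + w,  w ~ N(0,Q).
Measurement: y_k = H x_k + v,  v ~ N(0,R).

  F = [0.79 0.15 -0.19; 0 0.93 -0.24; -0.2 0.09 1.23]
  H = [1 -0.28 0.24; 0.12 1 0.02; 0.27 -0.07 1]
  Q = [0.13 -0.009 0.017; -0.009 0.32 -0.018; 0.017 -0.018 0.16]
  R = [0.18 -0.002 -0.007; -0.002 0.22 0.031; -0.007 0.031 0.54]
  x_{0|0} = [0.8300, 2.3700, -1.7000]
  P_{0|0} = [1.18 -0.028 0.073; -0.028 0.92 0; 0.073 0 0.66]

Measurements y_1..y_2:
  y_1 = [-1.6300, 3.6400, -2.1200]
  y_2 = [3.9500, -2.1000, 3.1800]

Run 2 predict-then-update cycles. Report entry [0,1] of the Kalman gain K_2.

step 1: x^-=[1.3342, 2.6121, -2.0437]  P^-=[0.8824 0.1150 -0.2387; 0.1150 1.1537 -0.1271; -0.2387 -0.1271 1.1783]  S=[1.0588 -0.1438 0.3035; -0.1438 1.4083 -0.1244; 0.3035 -0.1244 1.6728]  K=[0.8186 0.2250 -0.1369; -0.1074 0.8140 -0.0257; -0.1291 -0.0460 0.6912]  nu=[-1.7423, 0.9087, -0.2537]  x^+=[0.1470, 3.5454, -2.0359]  P^+=[0.1835 0.0240 -0.1205; 0.0240 0.1753 0.0179; -0.1205 0.0179 0.4065]
step 2: x^-=[1.0348, 3.7858, -2.2145]  P^-=[0.3040 0.0707 -0.2223; 0.0707 0.4870 -0.1135; -0.2223 -0.1135 0.8461]  S=[0.4399 -0.0670 0.0743; -0.0670 0.7231 -0.0990; 0.0743 -0.0990 1.3038]  K=[0.5739 0.1773 -0.1306; -0.1026 0.6668 -0.0420; -0.0887 -0.0955 0.6068]  nu=[4.5067, -5.9657, 5.3801]  x^+=[1.8606, -0.8811, 1.2206]  P^+=[0.1343 0.0198 -0.1039; 0.0198 0.1432 0.0034; -0.1039 0.0034 0.3536]

K[0,1] = 0.1773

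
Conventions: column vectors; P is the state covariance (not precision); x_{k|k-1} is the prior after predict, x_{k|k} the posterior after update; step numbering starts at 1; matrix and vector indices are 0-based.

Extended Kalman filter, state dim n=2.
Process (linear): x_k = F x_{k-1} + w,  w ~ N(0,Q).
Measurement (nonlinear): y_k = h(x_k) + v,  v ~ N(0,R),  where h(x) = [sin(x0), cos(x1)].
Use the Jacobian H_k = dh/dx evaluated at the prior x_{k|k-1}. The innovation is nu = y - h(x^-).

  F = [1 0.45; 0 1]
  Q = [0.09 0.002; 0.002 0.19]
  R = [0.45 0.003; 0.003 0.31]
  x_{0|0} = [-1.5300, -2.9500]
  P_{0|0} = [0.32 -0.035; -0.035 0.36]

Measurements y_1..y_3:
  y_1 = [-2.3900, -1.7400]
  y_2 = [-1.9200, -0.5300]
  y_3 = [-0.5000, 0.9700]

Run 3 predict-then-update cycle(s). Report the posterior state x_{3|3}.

step 1: x^-=[-2.8575, -2.9500]  P^-=[0.4514 0.1290; 0.1290 0.5500]  H_jac=[-0.9599 0.0000; 0.0000 0.1904]  S=[0.8659 -0.0206; -0.0206 0.3299]  K=[-0.4994 0.0433; -0.1357 0.3090]  nu=[-2.1097, -0.7583]  x^+=[-1.8368, -2.8981]  P^+=[0.2340 0.0626; 0.0626 0.5008]
step 2: x^-=[-3.1410, -2.8981]  P^-=[0.4817 0.2900; 0.2900 0.6908]  H_jac=[-1.0000 0.0000; 0.0000 0.2411]  S=[0.9317 -0.0669; -0.0669 0.3502]  K=[-0.5097 0.1023; -0.2809 0.4220]  nu=[-1.9194, 0.4405]  x^+=[-2.1176, -2.1730]  P^+=[0.2291 0.1252; 0.1252 0.5391]
step 3: x^-=[-3.0955, -2.1730]  P^-=[0.5409 0.3697; 0.3697 0.7291]  H_jac=[-0.9989 0.0000; 0.0000 0.8241]  S=[0.9897 -0.3014; -0.3014 0.8052]  K=[-0.4861 0.1965; -0.1647 0.6846]  nu=[-0.4539, 1.5364]  x^+=[-2.5729, -1.0464]  P^+=[0.2184 0.0721; 0.0721 0.2569]

x_post = [-2.5729, -1.0464]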